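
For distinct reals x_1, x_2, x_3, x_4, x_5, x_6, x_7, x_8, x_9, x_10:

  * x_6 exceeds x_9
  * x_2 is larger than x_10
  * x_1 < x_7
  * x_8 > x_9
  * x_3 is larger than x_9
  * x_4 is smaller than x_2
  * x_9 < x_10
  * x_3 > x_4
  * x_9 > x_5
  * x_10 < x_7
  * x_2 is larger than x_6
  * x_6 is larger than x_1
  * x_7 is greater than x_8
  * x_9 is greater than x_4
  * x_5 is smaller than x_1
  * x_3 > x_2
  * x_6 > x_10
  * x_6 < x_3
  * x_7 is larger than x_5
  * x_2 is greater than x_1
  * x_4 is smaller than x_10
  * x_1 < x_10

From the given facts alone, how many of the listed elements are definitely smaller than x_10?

4

From x_10 the given relations immediately reach x_4, x_9, x_1.
From those, x_5 — 4 in total.
No other element is forced below x_10 by the given relations, so the count is 4.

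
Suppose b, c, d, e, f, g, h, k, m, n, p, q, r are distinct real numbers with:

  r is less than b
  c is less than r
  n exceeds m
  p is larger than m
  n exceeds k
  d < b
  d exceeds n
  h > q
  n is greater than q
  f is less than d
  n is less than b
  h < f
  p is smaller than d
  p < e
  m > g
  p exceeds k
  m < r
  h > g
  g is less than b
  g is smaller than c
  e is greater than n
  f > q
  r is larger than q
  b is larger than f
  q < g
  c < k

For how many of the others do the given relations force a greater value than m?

From m the given relations immediately reach r, n, p.
From those, e, d, b — 6 in total.
Nothing else is reachable above m; 6 in all.

6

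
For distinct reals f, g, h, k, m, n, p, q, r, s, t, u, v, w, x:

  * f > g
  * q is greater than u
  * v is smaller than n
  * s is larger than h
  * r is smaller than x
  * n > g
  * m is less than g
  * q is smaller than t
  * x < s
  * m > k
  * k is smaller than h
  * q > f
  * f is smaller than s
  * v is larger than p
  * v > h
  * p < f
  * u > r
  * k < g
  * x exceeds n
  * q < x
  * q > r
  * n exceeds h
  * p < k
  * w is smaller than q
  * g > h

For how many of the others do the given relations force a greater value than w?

4

Directly above w: q.
One step further: t, x (3 so far).
One step further: s (4 so far).
Nothing else is reachable above w; 4 in all.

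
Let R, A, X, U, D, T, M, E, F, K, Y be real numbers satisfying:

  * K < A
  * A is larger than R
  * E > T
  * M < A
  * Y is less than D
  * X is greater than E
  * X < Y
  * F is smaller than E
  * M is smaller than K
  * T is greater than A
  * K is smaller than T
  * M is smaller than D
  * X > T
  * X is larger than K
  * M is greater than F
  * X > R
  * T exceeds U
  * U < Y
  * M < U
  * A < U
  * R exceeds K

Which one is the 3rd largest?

X

The consecutive relations fix a unique order: F < M < K < R < A < U < T < E < X < Y < D.
The 3rd largest is X.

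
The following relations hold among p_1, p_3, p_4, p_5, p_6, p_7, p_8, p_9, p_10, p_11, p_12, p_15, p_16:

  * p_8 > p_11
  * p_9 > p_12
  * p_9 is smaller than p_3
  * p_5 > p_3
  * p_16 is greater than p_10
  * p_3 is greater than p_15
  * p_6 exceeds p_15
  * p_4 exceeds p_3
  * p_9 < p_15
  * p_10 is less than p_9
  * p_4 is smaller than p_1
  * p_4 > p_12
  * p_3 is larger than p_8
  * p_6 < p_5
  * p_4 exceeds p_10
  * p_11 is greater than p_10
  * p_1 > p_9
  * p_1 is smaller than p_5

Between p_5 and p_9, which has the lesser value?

p_9

p_9 < p_15 and p_15 < p_3 give p_9 < p_3.
Then p_3 < p_4 extends the chain to p_4.
Then p_4 < p_1 extends the chain to p_1.
With p_1 < p_5: p_9 < p_15 < p_3 < p_4 < p_1 < p_5.
So p_9 < p_5; p_9 is the smaller of the two.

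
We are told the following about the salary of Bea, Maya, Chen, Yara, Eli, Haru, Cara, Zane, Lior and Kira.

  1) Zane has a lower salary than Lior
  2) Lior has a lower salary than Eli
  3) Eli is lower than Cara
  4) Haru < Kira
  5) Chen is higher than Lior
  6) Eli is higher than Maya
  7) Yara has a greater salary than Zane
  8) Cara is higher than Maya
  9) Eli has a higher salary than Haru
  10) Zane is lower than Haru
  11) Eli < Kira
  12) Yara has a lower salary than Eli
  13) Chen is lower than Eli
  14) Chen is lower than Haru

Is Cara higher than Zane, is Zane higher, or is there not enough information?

Following the relations from Zane: Zane < Lior < Chen < Haru < Eli < Cara.
So Cara is higher.

Cara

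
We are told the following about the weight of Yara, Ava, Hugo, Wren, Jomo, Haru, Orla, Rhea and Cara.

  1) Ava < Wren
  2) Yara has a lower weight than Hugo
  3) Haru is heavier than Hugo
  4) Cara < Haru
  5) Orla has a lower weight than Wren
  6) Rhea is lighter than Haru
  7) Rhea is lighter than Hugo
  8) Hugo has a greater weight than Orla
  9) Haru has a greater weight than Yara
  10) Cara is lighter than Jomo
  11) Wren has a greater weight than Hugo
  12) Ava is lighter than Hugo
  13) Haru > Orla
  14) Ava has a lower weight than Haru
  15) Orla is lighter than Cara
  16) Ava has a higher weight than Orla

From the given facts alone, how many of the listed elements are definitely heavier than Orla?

The elements the relations force above Orla are Ava, Hugo, Cara, Wren, Haru, Jomo — no chain reaches any other.
That is 6.

6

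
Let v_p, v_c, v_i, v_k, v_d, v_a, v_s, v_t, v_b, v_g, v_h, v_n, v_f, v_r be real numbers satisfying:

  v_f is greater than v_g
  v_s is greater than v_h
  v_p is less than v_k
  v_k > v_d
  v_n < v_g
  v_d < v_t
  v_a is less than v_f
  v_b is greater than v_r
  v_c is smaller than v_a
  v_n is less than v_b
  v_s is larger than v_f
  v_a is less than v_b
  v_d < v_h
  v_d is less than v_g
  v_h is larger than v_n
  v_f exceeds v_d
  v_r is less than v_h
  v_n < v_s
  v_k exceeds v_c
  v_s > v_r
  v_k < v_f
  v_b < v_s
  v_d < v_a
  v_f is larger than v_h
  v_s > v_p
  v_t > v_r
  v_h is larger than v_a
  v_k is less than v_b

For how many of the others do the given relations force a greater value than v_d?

8

From v_d the given relations immediately reach v_a, v_g, v_t, v_k, v_h, v_f.
From those, v_b, v_s — 8 in total.
Nothing else is reachable above v_d; 8 in all.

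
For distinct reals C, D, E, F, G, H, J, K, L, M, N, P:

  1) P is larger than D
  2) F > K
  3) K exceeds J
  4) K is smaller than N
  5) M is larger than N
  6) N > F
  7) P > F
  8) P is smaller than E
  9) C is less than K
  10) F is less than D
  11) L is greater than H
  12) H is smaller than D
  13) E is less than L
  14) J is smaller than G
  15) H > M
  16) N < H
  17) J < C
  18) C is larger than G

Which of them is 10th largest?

The consecutive relations fix a unique order: J < G < C < K < F < N < M < H < D < P < E < L.
The 10th largest is C.

C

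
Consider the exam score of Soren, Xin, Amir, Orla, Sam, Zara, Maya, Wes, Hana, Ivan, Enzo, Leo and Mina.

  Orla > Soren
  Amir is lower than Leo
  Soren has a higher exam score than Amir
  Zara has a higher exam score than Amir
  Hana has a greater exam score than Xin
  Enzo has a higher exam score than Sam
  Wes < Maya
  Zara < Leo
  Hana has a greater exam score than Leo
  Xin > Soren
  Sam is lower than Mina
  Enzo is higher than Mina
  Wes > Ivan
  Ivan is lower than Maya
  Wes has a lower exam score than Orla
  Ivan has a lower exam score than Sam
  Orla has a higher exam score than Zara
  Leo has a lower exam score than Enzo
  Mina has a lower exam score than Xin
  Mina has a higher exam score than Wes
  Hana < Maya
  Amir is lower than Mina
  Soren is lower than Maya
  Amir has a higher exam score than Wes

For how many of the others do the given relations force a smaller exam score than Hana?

9

Directly below Hana: Leo, Xin.
One step further: Amir, Zara, Soren, Mina (6 so far).
One step further: Wes, Sam (8 so far).
One step further: Ivan (9 so far).
Nothing else is reachable below Hana; 9 in all.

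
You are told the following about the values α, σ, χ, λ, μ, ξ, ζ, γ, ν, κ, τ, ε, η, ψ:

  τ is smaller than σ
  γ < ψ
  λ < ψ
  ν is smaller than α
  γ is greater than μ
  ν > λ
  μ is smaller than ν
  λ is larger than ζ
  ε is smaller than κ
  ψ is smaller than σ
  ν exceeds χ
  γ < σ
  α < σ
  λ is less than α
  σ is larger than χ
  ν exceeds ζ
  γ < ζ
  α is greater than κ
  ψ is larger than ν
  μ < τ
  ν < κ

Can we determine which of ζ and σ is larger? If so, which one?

σ

Chaining the given relations: ζ < λ < ν < κ < α < σ.
So σ is larger.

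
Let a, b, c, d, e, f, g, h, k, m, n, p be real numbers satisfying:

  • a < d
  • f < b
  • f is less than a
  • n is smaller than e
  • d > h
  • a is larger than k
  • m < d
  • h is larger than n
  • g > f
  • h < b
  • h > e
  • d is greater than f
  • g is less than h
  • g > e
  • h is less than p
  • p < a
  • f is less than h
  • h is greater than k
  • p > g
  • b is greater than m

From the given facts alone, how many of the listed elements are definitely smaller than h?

Directly below h: k, n, f, e, g.
No other element is forced below h by the given relations, so the count is 5.

5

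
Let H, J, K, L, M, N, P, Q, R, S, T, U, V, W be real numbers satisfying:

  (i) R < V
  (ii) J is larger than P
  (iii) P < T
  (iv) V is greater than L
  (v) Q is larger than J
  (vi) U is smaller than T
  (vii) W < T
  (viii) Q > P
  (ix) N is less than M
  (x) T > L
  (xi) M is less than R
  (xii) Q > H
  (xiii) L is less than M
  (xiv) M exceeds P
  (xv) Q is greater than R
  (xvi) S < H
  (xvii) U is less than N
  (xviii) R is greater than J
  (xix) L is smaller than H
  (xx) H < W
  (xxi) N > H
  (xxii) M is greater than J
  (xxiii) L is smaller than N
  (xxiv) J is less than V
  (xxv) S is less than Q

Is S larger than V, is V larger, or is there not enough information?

V

Following the relations from S: S < H < N < M < R < V.
So V is larger.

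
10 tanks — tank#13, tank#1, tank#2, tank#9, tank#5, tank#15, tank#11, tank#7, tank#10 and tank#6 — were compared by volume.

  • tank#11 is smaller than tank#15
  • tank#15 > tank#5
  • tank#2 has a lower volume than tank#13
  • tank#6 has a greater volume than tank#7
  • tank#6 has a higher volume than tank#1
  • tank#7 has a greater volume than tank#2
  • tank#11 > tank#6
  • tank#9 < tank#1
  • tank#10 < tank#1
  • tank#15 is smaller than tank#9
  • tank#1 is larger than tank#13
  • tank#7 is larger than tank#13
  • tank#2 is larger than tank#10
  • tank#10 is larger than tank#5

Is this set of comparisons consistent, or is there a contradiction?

Chaining the given relations yields tank#6 < tank#11 < tank#15 < tank#9 < tank#1, so tank#6 < tank#1. But one relation states tank#1 < tank#6. These cannot both hold.

inconsistent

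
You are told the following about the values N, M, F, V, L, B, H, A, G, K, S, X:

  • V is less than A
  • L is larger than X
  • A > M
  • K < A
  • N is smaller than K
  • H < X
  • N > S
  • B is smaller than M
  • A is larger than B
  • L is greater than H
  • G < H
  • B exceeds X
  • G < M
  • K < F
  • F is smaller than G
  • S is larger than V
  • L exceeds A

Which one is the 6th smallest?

Piecing the relations together gives one ordering: V < S < N < K < F < G < H < X < B < M < A < L.
Counting 6 from the smallest end gives G.

G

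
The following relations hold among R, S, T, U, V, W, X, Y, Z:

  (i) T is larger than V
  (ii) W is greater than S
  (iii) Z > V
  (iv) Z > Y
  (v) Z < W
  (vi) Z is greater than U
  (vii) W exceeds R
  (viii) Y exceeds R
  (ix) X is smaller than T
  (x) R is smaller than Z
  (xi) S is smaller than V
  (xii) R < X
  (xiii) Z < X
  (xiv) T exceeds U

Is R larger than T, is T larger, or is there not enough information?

Chaining the given relations: R < Y < Z < X < T.
So T is larger.

T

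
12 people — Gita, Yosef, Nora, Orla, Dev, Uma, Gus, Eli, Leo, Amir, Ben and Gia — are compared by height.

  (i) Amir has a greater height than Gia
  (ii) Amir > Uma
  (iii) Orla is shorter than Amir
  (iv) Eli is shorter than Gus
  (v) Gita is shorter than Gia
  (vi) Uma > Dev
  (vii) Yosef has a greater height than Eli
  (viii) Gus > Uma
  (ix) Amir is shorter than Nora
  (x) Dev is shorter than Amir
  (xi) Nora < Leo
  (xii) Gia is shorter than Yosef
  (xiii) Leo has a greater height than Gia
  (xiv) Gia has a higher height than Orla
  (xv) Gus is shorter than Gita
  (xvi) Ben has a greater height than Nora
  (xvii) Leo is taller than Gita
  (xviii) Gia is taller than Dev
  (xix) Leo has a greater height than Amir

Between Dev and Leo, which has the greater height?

Leo

Dev < Uma and Uma < Gus give Dev < Gus.
With Gus < Gita: Dev < Uma < Gus < Gita.
Then Gita < Gia extends the chain to Gia.
Then Gia < Amir extends the chain to Amir.
With Amir < Nora: Dev < Uma < Gus < Gita < Gia < Amir < Nora.
With Nora < Leo: Dev < Uma < Gus < Gita < Gia < Amir < Nora < Leo.
So Dev < Leo; Leo is the taller of the two.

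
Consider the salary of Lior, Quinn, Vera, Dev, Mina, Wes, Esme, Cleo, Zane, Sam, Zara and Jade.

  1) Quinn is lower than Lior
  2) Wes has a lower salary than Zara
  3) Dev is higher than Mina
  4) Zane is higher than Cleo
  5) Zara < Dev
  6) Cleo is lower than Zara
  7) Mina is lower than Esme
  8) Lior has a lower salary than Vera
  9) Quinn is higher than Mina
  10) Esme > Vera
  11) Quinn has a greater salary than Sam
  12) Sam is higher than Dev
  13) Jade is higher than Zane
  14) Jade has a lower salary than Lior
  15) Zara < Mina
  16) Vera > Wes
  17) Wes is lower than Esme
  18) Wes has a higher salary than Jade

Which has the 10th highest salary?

Piecing the relations together gives one ordering: Cleo < Zane < Jade < Wes < Zara < Mina < Dev < Sam < Quinn < Lior < Vera < Esme.
The 10th largest is Jade.

Jade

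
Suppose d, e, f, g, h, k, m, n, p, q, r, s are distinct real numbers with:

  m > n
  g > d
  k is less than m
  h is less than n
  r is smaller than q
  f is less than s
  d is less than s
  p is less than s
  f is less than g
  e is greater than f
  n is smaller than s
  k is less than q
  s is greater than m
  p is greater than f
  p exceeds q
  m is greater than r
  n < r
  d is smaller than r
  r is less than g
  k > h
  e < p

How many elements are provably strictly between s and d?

The relations place d below s. An element lies strictly between them when it is forced above d and also forced below s.
Above d: {r, q, p, g, m}. Below s: {h, f, e, k, n, r, q, p, m}.
Intersection: {r, q, p, m} — 4.

4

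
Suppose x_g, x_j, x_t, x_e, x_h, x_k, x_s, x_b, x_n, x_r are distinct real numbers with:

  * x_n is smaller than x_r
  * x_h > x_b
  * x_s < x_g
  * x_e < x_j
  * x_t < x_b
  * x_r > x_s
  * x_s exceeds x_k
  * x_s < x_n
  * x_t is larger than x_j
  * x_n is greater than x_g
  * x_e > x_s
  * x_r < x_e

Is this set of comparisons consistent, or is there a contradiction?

Every relation is compatible with x_k < x_s < x_g < x_n < x_r < x_e < x_j < x_t < x_b < x_h; the set is consistent.

consistent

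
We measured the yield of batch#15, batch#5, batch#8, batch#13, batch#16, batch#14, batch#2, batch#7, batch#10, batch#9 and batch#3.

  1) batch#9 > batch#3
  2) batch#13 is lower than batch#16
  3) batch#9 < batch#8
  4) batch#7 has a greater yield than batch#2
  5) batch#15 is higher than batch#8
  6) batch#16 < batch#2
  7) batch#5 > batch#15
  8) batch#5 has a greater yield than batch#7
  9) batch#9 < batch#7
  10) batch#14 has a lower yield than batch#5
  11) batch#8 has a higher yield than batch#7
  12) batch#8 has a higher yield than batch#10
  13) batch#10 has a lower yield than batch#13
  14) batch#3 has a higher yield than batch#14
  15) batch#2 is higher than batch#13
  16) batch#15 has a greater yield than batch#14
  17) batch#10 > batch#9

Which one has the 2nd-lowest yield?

batch#3

The consecutive relations fix a unique order: batch#14 < batch#3 < batch#9 < batch#10 < batch#13 < batch#16 < batch#2 < batch#7 < batch#8 < batch#15 < batch#5.
Counting 2 from the smallest end gives batch#3.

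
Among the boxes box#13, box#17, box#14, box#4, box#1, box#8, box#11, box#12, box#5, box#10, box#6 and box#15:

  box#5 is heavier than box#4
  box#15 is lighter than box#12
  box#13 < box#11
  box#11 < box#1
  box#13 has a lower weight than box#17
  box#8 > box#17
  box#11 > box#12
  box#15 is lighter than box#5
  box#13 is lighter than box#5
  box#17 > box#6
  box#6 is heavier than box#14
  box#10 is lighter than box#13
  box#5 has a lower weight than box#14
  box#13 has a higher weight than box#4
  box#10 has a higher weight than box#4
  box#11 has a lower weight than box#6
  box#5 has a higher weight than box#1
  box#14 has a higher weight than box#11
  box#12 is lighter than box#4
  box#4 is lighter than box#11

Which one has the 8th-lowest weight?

Chaining the given pairs: box#15 < box#12 < box#4 < box#10 < box#13 < box#11 < box#1 < box#5 < box#14 < box#6 < box#17 < box#8.
Counting 8 from the smallest end gives box#5.

box#5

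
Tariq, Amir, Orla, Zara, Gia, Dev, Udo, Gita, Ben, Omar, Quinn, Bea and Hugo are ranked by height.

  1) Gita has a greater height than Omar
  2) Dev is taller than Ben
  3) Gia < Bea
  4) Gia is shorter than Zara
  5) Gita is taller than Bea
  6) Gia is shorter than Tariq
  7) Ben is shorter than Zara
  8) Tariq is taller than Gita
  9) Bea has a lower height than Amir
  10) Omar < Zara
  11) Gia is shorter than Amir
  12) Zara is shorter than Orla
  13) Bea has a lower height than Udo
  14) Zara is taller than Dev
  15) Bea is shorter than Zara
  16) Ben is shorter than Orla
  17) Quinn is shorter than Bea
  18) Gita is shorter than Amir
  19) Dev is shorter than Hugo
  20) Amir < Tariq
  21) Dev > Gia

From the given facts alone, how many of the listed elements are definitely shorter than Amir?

5

From Amir the given relations immediately reach Gia, Bea, Gita.
From those, Quinn, Omar — 5 in total.
Nothing else is reachable below Amir; 5 in all.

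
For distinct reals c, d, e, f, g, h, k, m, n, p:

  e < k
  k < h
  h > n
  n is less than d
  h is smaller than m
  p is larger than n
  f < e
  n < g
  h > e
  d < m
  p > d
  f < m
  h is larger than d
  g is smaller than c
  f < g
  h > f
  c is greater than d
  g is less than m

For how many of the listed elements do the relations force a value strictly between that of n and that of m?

The relations place n below m. An element lies strictly between them when it is forced above n and also forced below m.
Above n: {d, g, c, h, p}. Below m: {f, e, d, k, g, h}.
Intersection: {d, g, h} — 3.

3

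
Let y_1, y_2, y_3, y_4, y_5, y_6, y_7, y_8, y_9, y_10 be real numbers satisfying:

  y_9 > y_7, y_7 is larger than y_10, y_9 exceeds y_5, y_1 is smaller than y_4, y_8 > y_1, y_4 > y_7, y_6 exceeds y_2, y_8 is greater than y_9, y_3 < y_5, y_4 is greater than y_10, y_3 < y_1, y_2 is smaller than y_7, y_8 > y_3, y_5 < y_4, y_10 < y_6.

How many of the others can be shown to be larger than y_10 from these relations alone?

The elements the relations force above y_10 are y_7, y_6, y_9, y_8, y_4 — no chain reaches any other.
That is 5.

5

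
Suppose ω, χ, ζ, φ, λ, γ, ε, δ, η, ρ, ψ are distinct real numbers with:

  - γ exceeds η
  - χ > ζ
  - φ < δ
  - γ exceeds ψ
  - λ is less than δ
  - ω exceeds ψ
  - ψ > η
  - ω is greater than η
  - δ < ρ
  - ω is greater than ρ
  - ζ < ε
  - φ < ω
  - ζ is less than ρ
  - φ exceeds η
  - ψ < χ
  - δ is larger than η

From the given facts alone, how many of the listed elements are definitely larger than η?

7

Directly above η: φ, δ, ψ, ω, γ.
One step further: ρ, χ (7 so far).
Nothing else is reachable above η; 7 in all.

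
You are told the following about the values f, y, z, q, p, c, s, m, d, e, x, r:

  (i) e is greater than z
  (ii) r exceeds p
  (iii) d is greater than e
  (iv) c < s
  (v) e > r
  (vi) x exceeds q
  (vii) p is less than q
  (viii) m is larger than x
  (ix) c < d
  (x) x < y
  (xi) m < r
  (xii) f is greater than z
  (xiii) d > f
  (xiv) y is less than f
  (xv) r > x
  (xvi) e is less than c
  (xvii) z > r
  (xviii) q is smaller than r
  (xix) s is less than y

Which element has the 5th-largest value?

Piecing the relations together gives one ordering: p < q < x < m < r < z < e < c < s < y < f < d.
Counting 5 from the largest end gives c.

c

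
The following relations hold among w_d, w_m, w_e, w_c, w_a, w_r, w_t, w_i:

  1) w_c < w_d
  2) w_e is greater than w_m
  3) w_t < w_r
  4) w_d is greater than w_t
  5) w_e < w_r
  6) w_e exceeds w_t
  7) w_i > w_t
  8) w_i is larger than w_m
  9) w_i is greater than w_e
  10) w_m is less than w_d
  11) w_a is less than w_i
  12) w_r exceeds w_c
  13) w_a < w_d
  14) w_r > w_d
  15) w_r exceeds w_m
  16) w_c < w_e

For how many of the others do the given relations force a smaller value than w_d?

The elements the relations force below w_d are w_m, w_c, w_t, w_a — no chain reaches any other.
That is 4.

4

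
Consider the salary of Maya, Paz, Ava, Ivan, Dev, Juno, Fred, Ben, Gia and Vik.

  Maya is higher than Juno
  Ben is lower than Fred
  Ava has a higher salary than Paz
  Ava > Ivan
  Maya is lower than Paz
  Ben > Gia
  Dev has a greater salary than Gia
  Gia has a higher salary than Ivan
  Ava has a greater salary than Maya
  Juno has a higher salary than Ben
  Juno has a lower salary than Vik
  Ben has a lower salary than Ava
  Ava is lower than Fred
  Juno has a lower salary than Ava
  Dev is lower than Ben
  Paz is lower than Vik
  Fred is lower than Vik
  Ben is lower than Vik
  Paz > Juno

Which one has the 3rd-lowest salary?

Chaining the given pairs: Ivan < Gia < Dev < Ben < Juno < Maya < Paz < Ava < Fred < Vik.
The 3rd smallest is Dev.

Dev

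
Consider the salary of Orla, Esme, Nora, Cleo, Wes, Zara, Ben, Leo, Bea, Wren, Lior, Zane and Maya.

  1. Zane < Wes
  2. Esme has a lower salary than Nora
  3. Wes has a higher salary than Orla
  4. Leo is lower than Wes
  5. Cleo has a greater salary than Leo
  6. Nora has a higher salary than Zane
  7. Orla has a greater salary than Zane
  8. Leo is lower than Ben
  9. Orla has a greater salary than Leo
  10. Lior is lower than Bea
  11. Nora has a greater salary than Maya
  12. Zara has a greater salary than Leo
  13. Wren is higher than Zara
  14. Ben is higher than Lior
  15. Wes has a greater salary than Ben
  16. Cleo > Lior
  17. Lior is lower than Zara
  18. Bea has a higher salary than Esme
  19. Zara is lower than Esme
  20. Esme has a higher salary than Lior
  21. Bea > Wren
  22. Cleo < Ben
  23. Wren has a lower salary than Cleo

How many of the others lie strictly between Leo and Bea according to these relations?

3

The relations place Leo below Bea. An element lies strictly between them when it is forced above Leo and also forced below Bea.
Above Leo: {Orla, Zara, Esme, Wren, Cleo, Ben, Nora, Wes}. Below Bea: {Lior, Zara, Esme, Wren}.
Intersection: {Zara, Esme, Wren} — 3.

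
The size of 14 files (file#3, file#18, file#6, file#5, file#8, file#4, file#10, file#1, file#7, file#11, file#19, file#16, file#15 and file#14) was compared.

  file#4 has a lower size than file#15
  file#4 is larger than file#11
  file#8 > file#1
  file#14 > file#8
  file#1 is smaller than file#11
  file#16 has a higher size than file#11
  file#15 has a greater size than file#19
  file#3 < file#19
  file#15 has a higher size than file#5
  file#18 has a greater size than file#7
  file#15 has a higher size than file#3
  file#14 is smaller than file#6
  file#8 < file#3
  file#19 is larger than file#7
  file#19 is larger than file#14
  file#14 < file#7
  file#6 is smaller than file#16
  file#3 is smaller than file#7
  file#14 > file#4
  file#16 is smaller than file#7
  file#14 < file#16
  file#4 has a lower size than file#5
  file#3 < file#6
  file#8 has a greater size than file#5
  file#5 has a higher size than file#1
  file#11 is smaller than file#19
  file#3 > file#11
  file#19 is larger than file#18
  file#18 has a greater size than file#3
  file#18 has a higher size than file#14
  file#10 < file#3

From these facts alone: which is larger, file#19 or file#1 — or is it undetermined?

The relevant relations are file#1 < file#11; file#11 < file#4; file#4 < file#5; file#5 < file#8; file#8 < file#3; file#3 < file#6; file#6 < file#16; file#16 < file#7; file#7 < file#18; file#18 < file#19.
Chaining these gives file#1 < file#11 < file#4 < file#5 < file#8 < file#3 < file#6 < file#16 < file#7 < file#18 < file#19.
So file#19 is larger.

file#19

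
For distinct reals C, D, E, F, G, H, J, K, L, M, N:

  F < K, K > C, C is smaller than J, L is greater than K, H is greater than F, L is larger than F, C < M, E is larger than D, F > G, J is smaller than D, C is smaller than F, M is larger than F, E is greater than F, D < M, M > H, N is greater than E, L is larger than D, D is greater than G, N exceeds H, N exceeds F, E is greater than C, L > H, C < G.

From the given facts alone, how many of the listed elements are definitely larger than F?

6

The elements the relations force above F are H, E, K, N, L, M — no chain reaches any other.
That is 6.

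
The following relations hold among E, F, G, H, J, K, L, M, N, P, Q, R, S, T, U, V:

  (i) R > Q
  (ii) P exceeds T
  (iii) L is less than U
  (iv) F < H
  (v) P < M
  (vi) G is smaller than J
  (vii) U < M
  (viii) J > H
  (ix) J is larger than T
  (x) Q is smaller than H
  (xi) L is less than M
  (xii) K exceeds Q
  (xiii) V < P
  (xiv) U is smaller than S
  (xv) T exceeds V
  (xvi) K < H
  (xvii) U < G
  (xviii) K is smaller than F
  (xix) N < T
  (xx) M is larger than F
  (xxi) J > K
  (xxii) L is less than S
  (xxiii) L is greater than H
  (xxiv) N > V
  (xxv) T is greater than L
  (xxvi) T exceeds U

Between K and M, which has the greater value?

M

The relevant relations are K < F; F < H; H < L; L < U; U < T; T < P; P < M.
Together: K < F < H < L < U < T < P < M.
So K < M; M is the larger of the two.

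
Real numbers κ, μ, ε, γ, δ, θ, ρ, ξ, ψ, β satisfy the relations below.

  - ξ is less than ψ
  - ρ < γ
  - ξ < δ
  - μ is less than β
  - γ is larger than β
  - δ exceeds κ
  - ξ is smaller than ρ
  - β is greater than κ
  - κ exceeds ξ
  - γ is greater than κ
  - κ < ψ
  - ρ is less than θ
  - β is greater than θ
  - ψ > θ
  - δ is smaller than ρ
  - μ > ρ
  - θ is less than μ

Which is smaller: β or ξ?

ξ < κ and κ < δ give ξ < δ.
With δ < ρ: ξ < κ < δ < ρ.
With ρ < θ: ξ < κ < δ < ρ < θ.
Then θ < μ extends the chain to μ.
With μ < β: ξ < κ < δ < ρ < θ < μ < β.
So ξ < β; ξ is the smaller of the two.

ξ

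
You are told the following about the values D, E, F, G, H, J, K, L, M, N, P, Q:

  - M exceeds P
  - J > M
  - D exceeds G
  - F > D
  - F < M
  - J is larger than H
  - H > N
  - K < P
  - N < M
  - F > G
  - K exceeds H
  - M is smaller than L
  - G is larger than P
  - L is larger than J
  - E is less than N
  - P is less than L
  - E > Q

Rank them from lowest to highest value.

Q < E < N < H < K < P < G < D < F < M < J < L

The consecutive links are each given: Q < E; E < N; N < H; H < K; K < P; P < G; G < D; D < F; F < M; M < J; J < L.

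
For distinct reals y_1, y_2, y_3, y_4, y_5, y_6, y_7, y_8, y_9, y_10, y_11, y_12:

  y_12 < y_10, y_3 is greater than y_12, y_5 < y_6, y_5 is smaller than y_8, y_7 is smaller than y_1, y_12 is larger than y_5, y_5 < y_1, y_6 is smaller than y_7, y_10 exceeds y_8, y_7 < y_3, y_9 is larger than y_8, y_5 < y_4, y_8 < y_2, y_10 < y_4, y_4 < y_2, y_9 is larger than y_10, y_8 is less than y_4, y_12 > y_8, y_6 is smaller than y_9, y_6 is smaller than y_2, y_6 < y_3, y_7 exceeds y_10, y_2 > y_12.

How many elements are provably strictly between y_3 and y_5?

Chaining upward from y_5 reaches: y_8, y_6, y_12, y_10, y_4, y_7, y_1, y_9, y_2.
Chaining downward from y_3 reaches: y_8, y_6, y_12, y_10, y_7.
Strictly between y_5 and y_3 are those in both lists: y_8, y_6, y_12, y_10, y_7 — 5 elements.

5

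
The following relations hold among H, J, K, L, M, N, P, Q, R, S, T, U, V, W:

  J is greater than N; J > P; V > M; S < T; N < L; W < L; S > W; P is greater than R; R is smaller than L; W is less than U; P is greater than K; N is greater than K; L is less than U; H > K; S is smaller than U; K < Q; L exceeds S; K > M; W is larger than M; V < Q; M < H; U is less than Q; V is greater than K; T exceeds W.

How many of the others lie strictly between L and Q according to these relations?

1

Chaining upward from L reaches: U.
Chaining downward from Q reaches: M, K, N, R, W, S, U, V.
Strictly between L and Q are those in both lists: U — 1 element.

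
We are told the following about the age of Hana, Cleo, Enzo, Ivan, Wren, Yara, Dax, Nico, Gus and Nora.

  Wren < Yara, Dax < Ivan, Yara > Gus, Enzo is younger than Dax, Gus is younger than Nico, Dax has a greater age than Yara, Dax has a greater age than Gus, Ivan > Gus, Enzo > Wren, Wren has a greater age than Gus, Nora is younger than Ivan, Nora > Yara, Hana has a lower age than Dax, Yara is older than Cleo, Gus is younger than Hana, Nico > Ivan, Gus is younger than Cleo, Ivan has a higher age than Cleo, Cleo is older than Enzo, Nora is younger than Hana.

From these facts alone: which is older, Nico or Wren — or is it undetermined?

Wren < Enzo and Enzo < Cleo give Wren < Cleo.
Then Cleo < Yara extends the chain to Yara.
Then Yara < Nora extends the chain to Nora.
With Nora < Hana: Wren < Enzo < Cleo < Yara < Nora < Hana.
Then Hana < Dax extends the chain to Dax.
With Dax < Ivan: Wren < Enzo < Cleo < Yara < Nora < Hana < Dax < Ivan.
With Ivan < Nico: Wren < Enzo < Cleo < Yara < Nora < Hana < Dax < Ivan < Nico.
So Nico is older.

Nico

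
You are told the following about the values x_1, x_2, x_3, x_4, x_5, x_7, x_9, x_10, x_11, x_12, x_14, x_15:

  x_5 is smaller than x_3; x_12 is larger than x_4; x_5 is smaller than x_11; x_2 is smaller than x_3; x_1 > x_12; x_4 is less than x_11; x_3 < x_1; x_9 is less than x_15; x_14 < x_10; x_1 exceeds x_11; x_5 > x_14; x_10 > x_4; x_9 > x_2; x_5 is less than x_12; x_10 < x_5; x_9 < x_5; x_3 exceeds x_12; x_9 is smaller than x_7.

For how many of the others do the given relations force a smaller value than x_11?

6

Directly below x_11: x_4, x_5.
One step further: x_14, x_9, x_10 (5 so far).
One step further: x_2 (6 so far).
No other element is forced below x_11 by the given relations, so the count is 6.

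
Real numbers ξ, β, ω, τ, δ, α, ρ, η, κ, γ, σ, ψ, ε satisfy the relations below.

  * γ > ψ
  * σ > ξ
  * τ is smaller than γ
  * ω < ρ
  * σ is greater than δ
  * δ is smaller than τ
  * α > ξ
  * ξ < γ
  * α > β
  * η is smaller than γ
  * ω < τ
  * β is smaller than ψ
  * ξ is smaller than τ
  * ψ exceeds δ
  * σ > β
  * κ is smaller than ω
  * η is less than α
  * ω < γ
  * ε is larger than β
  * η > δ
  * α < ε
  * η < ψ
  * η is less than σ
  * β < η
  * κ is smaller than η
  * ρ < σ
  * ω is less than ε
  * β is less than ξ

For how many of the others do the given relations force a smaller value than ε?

The elements the relations force below ε are κ, δ, β, ω, ξ, η, α — no chain reaches any other.
That is 7.

7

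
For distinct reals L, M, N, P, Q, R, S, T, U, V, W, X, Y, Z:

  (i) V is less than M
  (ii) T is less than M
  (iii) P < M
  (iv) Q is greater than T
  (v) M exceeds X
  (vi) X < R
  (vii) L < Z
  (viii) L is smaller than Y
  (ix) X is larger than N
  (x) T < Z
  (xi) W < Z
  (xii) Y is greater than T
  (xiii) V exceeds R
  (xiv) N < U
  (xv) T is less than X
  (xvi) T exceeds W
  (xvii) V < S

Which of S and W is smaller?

W

Chaining the given relations: W < T < X < R < V < S.
So W < S; W is the smaller of the two.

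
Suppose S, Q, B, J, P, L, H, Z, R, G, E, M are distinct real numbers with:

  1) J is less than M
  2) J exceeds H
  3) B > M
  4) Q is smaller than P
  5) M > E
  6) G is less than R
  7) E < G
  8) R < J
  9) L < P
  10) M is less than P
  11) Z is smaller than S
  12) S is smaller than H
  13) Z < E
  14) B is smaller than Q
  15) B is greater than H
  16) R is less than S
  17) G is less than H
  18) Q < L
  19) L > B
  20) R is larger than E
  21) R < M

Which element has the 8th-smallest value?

M

Piecing the relations together gives one ordering: Z < E < G < R < S < H < J < M < B < Q < L < P.
The 8th smallest is M.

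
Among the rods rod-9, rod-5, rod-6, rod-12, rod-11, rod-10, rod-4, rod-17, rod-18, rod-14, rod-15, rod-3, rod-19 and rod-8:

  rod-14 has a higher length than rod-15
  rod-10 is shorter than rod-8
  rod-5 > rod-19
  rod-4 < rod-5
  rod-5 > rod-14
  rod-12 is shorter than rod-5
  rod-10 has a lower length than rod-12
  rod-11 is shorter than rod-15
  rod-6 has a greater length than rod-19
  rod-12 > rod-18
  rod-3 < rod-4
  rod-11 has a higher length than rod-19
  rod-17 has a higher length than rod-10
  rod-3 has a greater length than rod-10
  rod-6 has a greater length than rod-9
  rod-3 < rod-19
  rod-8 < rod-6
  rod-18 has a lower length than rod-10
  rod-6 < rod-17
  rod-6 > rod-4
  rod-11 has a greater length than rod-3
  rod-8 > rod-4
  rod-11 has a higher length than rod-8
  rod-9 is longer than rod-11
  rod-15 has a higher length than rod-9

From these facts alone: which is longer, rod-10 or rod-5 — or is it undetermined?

Following the relations from rod-10: rod-10 < rod-3 < rod-4 < rod-8 < rod-11 < rod-9 < rod-15 < rod-14 < rod-5.
So rod-5 is longer.

rod-5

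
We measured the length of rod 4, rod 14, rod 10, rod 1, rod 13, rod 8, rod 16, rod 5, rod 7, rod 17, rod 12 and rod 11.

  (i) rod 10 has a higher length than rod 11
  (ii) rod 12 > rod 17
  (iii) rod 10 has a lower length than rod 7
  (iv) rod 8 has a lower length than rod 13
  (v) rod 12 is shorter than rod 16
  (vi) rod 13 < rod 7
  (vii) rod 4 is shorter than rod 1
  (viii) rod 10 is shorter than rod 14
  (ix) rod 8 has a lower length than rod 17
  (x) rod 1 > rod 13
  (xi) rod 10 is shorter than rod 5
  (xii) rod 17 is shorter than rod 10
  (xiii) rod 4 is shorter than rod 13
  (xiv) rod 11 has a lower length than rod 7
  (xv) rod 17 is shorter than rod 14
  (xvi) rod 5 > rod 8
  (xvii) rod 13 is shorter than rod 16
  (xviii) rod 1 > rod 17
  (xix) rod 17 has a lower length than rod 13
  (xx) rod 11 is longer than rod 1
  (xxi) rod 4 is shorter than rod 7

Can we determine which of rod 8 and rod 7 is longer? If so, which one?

rod 8 < rod 17 and rod 17 < rod 1 give rod 8 < rod 1.
With rod 1 < rod 11: rod 8 < rod 17 < rod 1 < rod 11.
With rod 11 < rod 10: rod 8 < rod 17 < rod 1 < rod 11 < rod 10.
Then rod 10 < rod 7 extends the chain to rod 7.
So rod 7 is longer.

rod 7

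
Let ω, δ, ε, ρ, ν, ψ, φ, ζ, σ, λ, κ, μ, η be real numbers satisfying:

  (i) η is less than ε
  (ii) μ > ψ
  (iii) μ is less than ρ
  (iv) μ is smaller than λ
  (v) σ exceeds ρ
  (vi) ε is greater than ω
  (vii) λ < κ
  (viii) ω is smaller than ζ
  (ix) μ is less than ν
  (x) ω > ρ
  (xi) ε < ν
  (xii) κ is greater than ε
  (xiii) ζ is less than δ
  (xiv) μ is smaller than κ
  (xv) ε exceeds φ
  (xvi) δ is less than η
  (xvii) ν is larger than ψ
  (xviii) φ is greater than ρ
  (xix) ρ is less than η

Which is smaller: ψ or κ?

ψ

Following the relations from ψ: ψ < μ < ρ < ω < ζ < δ < η < ε < κ.
So ψ < κ; ψ is the smaller of the two.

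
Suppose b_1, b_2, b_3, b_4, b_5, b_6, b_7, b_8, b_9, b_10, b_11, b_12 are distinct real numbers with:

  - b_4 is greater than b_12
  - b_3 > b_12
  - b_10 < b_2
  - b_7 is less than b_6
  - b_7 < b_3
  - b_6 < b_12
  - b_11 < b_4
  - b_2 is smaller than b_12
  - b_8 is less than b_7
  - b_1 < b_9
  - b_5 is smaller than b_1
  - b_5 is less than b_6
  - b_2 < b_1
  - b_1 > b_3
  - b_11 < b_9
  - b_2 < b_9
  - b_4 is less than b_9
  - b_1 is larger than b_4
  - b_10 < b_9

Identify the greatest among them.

Chaining downward from b_9: directly below it, b_10, b_2, b_11, b_4, b_1; then b_5, b_12, b_3; then b_7, b_6; then b_8.
That covers every other element, and nothing is given above b_9, so b_9 is the greatest.

b_9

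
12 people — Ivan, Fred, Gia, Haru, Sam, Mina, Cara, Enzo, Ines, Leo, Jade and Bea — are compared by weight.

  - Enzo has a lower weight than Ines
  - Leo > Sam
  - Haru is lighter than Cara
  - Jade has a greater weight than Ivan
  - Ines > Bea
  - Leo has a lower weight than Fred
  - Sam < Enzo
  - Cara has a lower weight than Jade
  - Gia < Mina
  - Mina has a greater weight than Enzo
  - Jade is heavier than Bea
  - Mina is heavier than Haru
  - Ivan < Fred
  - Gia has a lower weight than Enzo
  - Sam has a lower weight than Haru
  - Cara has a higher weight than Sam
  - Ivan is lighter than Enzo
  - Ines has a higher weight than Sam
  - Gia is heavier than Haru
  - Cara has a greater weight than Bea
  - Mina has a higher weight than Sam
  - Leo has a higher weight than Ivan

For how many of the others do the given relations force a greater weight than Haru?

6

From Haru the given relations immediately reach Gia, Cara, Mina.
From those, Enzo, Jade — 5 in total.
From those, Ines — 6 in total.
Nothing else is reachable above Haru; 6 in all.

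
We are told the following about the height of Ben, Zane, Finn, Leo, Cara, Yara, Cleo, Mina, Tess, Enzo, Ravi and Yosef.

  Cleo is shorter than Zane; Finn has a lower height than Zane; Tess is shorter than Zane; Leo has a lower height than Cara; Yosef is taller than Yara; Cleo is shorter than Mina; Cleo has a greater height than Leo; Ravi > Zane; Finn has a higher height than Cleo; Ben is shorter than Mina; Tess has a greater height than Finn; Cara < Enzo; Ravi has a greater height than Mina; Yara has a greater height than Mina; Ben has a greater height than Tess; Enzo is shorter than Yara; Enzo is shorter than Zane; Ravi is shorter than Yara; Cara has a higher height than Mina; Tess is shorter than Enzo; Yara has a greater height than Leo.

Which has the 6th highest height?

Chaining the given pairs: Leo < Cleo < Finn < Tess < Ben < Mina < Cara < Enzo < Zane < Ravi < Yara < Yosef.
Counting 6 from the largest end gives Cara.

Cara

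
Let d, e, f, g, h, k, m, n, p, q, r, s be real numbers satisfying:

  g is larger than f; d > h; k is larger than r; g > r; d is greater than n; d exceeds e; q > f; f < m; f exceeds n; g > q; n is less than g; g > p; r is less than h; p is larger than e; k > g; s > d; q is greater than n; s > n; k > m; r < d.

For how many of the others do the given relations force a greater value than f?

4

From f the given relations immediately reach m, q, g.
From those, k — 4 in total.
Nothing else is reachable above f; 4 in all.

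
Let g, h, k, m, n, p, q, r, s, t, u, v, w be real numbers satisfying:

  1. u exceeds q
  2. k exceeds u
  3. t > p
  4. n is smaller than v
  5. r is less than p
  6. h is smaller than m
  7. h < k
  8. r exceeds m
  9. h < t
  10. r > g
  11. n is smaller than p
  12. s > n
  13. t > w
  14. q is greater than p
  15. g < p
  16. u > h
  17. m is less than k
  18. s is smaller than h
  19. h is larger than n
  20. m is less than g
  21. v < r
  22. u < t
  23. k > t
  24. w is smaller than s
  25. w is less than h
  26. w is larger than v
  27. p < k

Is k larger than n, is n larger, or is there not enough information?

k

n < v < w < s < h < m < g < r < p < q < u < t < k, by transitivity through v, w, s, h, m, g, r, p, q, u, t.
So k is larger.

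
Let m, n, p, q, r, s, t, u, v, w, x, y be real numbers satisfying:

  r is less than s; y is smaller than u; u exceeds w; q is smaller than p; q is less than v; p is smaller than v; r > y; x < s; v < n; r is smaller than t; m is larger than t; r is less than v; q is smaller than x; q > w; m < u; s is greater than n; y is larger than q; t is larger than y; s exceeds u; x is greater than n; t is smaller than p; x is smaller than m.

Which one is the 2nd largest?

Chaining the given pairs: w < q < y < r < t < p < v < n < x < m < u < s.
Counting 2 from the largest end gives u.

u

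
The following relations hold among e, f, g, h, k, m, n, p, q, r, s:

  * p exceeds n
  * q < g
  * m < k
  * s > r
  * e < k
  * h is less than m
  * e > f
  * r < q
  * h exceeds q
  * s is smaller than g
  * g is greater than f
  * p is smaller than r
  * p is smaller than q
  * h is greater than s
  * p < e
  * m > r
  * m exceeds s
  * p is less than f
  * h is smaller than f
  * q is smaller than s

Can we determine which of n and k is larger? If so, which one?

Chaining the given relations: n < p < r < q < h < m < k.
So k is larger.

k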